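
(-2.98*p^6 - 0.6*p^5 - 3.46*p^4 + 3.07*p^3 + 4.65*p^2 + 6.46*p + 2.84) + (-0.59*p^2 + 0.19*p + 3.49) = -2.98*p^6 - 0.6*p^5 - 3.46*p^4 + 3.07*p^3 + 4.06*p^2 + 6.65*p + 6.33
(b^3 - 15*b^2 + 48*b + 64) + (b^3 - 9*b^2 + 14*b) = 2*b^3 - 24*b^2 + 62*b + 64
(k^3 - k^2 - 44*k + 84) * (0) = 0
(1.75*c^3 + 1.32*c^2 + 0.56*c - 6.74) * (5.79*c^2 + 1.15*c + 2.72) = 10.1325*c^5 + 9.6553*c^4 + 9.5204*c^3 - 34.7902*c^2 - 6.2278*c - 18.3328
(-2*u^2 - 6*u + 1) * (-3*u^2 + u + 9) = 6*u^4 + 16*u^3 - 27*u^2 - 53*u + 9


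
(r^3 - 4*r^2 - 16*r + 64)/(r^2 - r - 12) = (r^2 - 16)/(r + 3)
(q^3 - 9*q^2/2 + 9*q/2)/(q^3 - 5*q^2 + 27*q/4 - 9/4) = 2*q/(2*q - 1)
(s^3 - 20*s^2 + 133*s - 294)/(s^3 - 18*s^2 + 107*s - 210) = (s - 7)/(s - 5)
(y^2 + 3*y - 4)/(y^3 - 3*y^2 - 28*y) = (y - 1)/(y*(y - 7))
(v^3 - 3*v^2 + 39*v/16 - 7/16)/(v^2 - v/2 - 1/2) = (16*v^2 - 32*v + 7)/(8*(2*v + 1))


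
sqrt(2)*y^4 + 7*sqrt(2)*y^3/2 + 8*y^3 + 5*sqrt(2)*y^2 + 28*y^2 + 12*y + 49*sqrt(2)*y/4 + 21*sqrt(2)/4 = (y + 1/2)*(y + 3)*(y + 7*sqrt(2)/2)*(sqrt(2)*y + 1)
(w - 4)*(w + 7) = w^2 + 3*w - 28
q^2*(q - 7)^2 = q^4 - 14*q^3 + 49*q^2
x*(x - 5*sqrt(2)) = x^2 - 5*sqrt(2)*x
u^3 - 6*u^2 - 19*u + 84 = (u - 7)*(u - 3)*(u + 4)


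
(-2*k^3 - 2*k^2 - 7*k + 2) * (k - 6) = -2*k^4 + 10*k^3 + 5*k^2 + 44*k - 12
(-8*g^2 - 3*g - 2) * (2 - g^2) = 8*g^4 + 3*g^3 - 14*g^2 - 6*g - 4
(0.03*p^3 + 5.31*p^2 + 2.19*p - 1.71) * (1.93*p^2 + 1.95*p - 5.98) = 0.0579*p^5 + 10.3068*p^4 + 14.4018*p^3 - 30.7836*p^2 - 16.4307*p + 10.2258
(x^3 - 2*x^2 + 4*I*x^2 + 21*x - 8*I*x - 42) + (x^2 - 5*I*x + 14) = x^3 - x^2 + 4*I*x^2 + 21*x - 13*I*x - 28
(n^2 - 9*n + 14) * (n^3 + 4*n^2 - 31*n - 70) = n^5 - 5*n^4 - 53*n^3 + 265*n^2 + 196*n - 980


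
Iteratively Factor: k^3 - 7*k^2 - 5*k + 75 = (k - 5)*(k^2 - 2*k - 15) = (k - 5)*(k + 3)*(k - 5)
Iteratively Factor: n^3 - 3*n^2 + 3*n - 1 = (n - 1)*(n^2 - 2*n + 1) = (n - 1)^2*(n - 1)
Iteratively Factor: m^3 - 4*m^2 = (m - 4)*(m^2) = m*(m - 4)*(m)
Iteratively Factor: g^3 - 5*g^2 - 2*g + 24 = (g - 3)*(g^2 - 2*g - 8) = (g - 4)*(g - 3)*(g + 2)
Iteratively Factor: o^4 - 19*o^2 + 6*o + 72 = (o - 3)*(o^3 + 3*o^2 - 10*o - 24) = (o - 3)*(o + 2)*(o^2 + o - 12) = (o - 3)*(o + 2)*(o + 4)*(o - 3)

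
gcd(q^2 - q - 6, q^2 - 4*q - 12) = q + 2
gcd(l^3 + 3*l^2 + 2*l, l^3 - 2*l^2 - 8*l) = l^2 + 2*l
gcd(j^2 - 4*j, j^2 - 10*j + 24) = j - 4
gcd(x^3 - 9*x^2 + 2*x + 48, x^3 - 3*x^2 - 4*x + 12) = x^2 - x - 6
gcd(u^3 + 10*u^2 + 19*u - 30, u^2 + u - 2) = u - 1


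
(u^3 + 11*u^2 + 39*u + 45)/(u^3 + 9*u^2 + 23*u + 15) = (u + 3)/(u + 1)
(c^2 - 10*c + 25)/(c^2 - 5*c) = (c - 5)/c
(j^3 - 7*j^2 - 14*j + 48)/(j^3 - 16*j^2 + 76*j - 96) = (j + 3)/(j - 6)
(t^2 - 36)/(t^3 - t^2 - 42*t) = (t - 6)/(t*(t - 7))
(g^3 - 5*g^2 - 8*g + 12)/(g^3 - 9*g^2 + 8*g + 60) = (g - 1)/(g - 5)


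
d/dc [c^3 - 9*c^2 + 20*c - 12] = 3*c^2 - 18*c + 20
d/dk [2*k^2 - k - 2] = 4*k - 1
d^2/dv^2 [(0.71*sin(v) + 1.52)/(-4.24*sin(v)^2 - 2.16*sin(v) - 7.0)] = (12.764096*sin(v)^5 + 102.801344*sin(v)^4 - 110.202688*sin(v)^3 - 348.0536*sin(v)^2 + 54.719792*sin(v) + 97.514176)/(4.24*sin(v)^2 + 2.16*sin(v) + 7.0)^3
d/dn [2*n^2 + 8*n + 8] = 4*n + 8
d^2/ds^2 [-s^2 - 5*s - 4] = -2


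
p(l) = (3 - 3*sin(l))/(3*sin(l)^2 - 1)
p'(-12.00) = -184.83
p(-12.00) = -10.20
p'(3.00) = -0.72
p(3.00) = -2.74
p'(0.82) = -10.01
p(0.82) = 1.34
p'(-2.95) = -8.35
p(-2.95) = -4.01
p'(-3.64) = 31.51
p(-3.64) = -4.98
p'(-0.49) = 105.53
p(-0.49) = -13.15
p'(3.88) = -109.99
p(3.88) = 13.97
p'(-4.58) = 0.21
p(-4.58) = 0.01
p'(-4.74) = -0.04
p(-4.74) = 0.00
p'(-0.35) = 22.94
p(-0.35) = -6.22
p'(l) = -6*(3 - 3*sin(l))*sin(l)*cos(l)/(3*sin(l)^2 - 1)^2 - 3*cos(l)/(3*sin(l)^2 - 1)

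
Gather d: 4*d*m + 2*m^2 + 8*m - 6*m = 4*d*m + 2*m^2 + 2*m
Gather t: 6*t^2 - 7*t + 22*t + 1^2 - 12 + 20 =6*t^2 + 15*t + 9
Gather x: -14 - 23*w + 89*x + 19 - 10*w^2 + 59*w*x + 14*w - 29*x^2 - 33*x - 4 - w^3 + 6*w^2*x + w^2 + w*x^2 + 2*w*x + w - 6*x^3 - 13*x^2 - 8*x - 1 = -w^3 - 9*w^2 - 8*w - 6*x^3 + x^2*(w - 42) + x*(6*w^2 + 61*w + 48)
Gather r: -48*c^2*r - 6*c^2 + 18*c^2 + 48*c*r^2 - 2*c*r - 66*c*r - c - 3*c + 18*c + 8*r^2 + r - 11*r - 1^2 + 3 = 12*c^2 + 14*c + r^2*(48*c + 8) + r*(-48*c^2 - 68*c - 10) + 2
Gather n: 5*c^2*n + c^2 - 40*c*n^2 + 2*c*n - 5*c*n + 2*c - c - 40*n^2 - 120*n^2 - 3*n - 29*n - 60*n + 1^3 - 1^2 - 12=c^2 + c + n^2*(-40*c - 160) + n*(5*c^2 - 3*c - 92) - 12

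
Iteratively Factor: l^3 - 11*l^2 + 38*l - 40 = (l - 2)*(l^2 - 9*l + 20) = (l - 5)*(l - 2)*(l - 4)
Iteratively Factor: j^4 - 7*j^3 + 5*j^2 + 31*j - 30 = (j + 2)*(j^3 - 9*j^2 + 23*j - 15) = (j - 5)*(j + 2)*(j^2 - 4*j + 3) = (j - 5)*(j - 1)*(j + 2)*(j - 3)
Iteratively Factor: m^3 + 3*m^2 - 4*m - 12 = (m + 3)*(m^2 - 4) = (m - 2)*(m + 3)*(m + 2)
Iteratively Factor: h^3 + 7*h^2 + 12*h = (h + 4)*(h^2 + 3*h) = h*(h + 4)*(h + 3)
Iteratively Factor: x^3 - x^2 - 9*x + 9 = (x + 3)*(x^2 - 4*x + 3) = (x - 3)*(x + 3)*(x - 1)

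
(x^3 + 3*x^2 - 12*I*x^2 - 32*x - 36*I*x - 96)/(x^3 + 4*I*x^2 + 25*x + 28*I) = (x^2 + x*(3 - 8*I) - 24*I)/(x^2 + 8*I*x - 7)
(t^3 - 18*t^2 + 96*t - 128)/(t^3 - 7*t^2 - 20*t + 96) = (t^2 - 10*t + 16)/(t^2 + t - 12)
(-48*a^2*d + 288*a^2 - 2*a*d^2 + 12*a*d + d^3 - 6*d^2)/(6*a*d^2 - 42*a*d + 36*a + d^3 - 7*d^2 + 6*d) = (-8*a + d)/(d - 1)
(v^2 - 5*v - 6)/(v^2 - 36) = (v + 1)/(v + 6)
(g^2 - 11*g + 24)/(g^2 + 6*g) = (g^2 - 11*g + 24)/(g*(g + 6))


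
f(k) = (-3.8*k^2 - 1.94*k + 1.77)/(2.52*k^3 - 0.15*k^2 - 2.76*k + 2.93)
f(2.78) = -0.68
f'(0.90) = -2.04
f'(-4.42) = 0.07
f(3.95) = -0.45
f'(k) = (-7.6*k - 1.94)/(2.52*k^3 - 0.15*k^2 - 2.76*k + 2.93) + (-7.56*k^2 + 0.3*k + 2.76)*(-3.8*k^2 - 1.94*k + 1.77)/(2.52*k^3 - 0.15*k^2 - 2.76*k + 2.93)^2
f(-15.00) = 0.10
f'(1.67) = 0.80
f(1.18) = -1.61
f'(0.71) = -3.69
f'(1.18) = 0.29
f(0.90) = -1.41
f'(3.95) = 0.13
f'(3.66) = 0.16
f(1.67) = -1.25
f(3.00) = -0.62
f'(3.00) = 0.25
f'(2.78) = 0.30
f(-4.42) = 0.31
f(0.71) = -0.85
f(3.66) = -0.49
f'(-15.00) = 0.01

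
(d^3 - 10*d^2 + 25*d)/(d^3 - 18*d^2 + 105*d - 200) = d/(d - 8)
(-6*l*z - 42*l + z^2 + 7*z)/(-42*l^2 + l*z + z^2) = (z + 7)/(7*l + z)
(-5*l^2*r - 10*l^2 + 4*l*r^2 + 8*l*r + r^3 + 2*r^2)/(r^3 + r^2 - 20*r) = (-5*l^2*r - 10*l^2 + 4*l*r^2 + 8*l*r + r^3 + 2*r^2)/(r*(r^2 + r - 20))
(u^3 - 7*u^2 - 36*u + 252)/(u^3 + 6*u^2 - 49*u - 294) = (u - 6)/(u + 7)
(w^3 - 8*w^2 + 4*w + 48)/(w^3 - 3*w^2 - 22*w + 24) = (w^2 - 2*w - 8)/(w^2 + 3*w - 4)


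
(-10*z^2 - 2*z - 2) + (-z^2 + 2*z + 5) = 3 - 11*z^2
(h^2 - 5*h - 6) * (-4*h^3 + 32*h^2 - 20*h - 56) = -4*h^5 + 52*h^4 - 156*h^3 - 148*h^2 + 400*h + 336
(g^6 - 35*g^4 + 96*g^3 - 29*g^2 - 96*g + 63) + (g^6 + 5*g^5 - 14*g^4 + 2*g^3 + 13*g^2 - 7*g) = 2*g^6 + 5*g^5 - 49*g^4 + 98*g^3 - 16*g^2 - 103*g + 63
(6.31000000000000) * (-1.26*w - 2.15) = -7.9506*w - 13.5665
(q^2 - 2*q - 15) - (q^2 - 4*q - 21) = 2*q + 6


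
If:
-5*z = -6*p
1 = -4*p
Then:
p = -1/4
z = -3/10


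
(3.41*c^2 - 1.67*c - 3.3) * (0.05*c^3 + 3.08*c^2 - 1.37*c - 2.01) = 0.1705*c^5 + 10.4193*c^4 - 9.9803*c^3 - 14.7302*c^2 + 7.8777*c + 6.633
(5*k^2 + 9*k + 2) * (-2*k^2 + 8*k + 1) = -10*k^4 + 22*k^3 + 73*k^2 + 25*k + 2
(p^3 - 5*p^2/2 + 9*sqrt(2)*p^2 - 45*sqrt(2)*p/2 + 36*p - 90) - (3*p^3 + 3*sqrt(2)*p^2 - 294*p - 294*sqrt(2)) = -2*p^3 - 5*p^2/2 + 6*sqrt(2)*p^2 - 45*sqrt(2)*p/2 + 330*p - 90 + 294*sqrt(2)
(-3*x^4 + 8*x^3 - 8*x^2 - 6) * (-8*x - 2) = 24*x^5 - 58*x^4 + 48*x^3 + 16*x^2 + 48*x + 12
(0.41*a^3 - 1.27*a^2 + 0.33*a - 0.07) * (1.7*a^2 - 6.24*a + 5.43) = 0.697*a^5 - 4.7174*a^4 + 10.7121*a^3 - 9.0743*a^2 + 2.2287*a - 0.3801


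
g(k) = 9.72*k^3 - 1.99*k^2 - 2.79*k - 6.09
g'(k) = 29.16*k^2 - 3.98*k - 2.79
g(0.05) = -6.23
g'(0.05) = -2.92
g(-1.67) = -52.25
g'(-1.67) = 85.18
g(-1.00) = -15.01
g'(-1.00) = 30.35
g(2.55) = 135.03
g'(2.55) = 176.67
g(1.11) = 1.65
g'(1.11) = 28.72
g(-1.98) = -83.82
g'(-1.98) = 119.41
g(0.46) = -6.85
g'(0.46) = 1.55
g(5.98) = 1984.66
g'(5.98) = 1016.18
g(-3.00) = -278.07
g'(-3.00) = 271.59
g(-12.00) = -17055.33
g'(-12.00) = 4244.01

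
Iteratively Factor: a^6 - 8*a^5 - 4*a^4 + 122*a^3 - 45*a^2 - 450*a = (a - 5)*(a^5 - 3*a^4 - 19*a^3 + 27*a^2 + 90*a) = (a - 5)*(a + 3)*(a^4 - 6*a^3 - a^2 + 30*a) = (a - 5)*(a + 2)*(a + 3)*(a^3 - 8*a^2 + 15*a) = (a - 5)^2*(a + 2)*(a + 3)*(a^2 - 3*a) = (a - 5)^2*(a - 3)*(a + 2)*(a + 3)*(a)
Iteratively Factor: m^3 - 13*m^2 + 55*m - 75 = (m - 3)*(m^2 - 10*m + 25) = (m - 5)*(m - 3)*(m - 5)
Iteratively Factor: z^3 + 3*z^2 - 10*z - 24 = (z + 4)*(z^2 - z - 6) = (z - 3)*(z + 4)*(z + 2)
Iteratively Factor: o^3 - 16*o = (o)*(o^2 - 16) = o*(o + 4)*(o - 4)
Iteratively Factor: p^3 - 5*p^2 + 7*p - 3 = (p - 1)*(p^2 - 4*p + 3) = (p - 1)^2*(p - 3)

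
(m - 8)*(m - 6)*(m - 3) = m^3 - 17*m^2 + 90*m - 144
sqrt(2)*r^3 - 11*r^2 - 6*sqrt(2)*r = r*(r - 6*sqrt(2))*(sqrt(2)*r + 1)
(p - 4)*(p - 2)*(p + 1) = p^3 - 5*p^2 + 2*p + 8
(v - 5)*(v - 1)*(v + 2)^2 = v^4 - 2*v^3 - 15*v^2 - 4*v + 20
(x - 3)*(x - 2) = x^2 - 5*x + 6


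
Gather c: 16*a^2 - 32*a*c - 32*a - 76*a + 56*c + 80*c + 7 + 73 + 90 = 16*a^2 - 108*a + c*(136 - 32*a) + 170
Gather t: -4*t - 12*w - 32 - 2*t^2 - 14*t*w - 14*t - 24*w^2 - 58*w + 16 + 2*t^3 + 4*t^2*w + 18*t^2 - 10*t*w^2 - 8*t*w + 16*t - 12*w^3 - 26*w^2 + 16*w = 2*t^3 + t^2*(4*w + 16) + t*(-10*w^2 - 22*w - 2) - 12*w^3 - 50*w^2 - 54*w - 16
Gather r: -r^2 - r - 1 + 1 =-r^2 - r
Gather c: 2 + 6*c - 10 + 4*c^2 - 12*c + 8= 4*c^2 - 6*c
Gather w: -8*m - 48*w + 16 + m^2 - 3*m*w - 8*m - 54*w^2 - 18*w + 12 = m^2 - 16*m - 54*w^2 + w*(-3*m - 66) + 28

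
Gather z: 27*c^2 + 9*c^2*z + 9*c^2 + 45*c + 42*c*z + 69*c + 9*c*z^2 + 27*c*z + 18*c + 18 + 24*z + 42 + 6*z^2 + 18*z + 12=36*c^2 + 132*c + z^2*(9*c + 6) + z*(9*c^2 + 69*c + 42) + 72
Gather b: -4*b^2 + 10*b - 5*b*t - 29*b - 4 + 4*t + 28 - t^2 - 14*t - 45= -4*b^2 + b*(-5*t - 19) - t^2 - 10*t - 21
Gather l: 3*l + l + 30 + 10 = 4*l + 40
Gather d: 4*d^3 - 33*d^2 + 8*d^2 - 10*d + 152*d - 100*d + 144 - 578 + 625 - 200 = 4*d^3 - 25*d^2 + 42*d - 9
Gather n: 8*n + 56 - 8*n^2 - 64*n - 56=-8*n^2 - 56*n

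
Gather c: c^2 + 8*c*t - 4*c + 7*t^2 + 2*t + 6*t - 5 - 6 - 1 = c^2 + c*(8*t - 4) + 7*t^2 + 8*t - 12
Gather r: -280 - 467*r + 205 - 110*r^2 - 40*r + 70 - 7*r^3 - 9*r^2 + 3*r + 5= -7*r^3 - 119*r^2 - 504*r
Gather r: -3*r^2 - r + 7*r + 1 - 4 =-3*r^2 + 6*r - 3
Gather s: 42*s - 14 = 42*s - 14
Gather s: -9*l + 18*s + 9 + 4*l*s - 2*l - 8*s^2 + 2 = -11*l - 8*s^2 + s*(4*l + 18) + 11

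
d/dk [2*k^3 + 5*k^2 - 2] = 2*k*(3*k + 5)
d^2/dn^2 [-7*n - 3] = 0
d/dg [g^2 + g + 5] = 2*g + 1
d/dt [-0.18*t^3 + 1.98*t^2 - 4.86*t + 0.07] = -0.54*t^2 + 3.96*t - 4.86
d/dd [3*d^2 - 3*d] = 6*d - 3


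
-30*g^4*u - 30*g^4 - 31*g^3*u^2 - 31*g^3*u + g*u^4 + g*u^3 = (-6*g + u)*(g + u)*(5*g + u)*(g*u + g)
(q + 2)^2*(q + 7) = q^3 + 11*q^2 + 32*q + 28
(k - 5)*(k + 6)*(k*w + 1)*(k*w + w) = k^4*w^2 + 2*k^3*w^2 + k^3*w - 29*k^2*w^2 + 2*k^2*w - 30*k*w^2 - 29*k*w - 30*w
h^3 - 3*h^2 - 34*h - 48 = (h - 8)*(h + 2)*(h + 3)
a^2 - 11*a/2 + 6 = (a - 4)*(a - 3/2)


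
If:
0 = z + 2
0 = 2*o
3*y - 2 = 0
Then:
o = 0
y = 2/3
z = -2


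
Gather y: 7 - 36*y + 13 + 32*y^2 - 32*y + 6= 32*y^2 - 68*y + 26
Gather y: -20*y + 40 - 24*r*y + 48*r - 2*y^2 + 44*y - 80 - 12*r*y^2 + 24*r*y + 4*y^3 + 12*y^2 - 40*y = 48*r + 4*y^3 + y^2*(10 - 12*r) - 16*y - 40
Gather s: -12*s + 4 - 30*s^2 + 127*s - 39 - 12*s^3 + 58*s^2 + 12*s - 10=-12*s^3 + 28*s^2 + 127*s - 45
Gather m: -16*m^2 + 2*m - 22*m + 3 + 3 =-16*m^2 - 20*m + 6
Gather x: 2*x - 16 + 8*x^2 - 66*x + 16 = 8*x^2 - 64*x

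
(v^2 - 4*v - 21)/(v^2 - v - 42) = (v + 3)/(v + 6)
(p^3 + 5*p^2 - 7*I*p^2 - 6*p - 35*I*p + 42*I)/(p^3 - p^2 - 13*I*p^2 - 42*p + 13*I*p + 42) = (p + 6)/(p - 6*I)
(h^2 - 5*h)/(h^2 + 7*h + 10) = h*(h - 5)/(h^2 + 7*h + 10)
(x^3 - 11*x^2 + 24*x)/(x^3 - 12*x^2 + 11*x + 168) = x*(x - 3)/(x^2 - 4*x - 21)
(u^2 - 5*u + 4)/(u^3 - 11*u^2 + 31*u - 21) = (u - 4)/(u^2 - 10*u + 21)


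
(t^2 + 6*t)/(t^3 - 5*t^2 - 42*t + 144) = t/(t^2 - 11*t + 24)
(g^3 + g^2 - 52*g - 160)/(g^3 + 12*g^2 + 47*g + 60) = (g - 8)/(g + 3)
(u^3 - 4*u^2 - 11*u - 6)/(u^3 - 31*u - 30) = (u + 1)/(u + 5)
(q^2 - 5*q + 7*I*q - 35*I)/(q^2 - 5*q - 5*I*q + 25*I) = (q + 7*I)/(q - 5*I)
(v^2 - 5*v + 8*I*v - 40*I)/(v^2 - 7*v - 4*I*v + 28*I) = (v^2 + v*(-5 + 8*I) - 40*I)/(v^2 - v*(7 + 4*I) + 28*I)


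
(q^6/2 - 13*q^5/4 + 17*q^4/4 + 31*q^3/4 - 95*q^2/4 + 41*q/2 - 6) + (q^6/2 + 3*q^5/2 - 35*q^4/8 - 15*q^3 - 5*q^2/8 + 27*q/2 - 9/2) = q^6 - 7*q^5/4 - q^4/8 - 29*q^3/4 - 195*q^2/8 + 34*q - 21/2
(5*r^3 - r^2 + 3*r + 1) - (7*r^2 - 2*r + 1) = 5*r^3 - 8*r^2 + 5*r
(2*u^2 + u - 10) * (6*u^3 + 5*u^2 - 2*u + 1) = 12*u^5 + 16*u^4 - 59*u^3 - 50*u^2 + 21*u - 10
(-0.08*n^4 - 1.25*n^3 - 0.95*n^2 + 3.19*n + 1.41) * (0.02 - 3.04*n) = 0.2432*n^5 + 3.7984*n^4 + 2.863*n^3 - 9.7166*n^2 - 4.2226*n + 0.0282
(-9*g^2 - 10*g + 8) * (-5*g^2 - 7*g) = 45*g^4 + 113*g^3 + 30*g^2 - 56*g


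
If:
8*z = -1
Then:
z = -1/8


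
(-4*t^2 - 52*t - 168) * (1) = -4*t^2 - 52*t - 168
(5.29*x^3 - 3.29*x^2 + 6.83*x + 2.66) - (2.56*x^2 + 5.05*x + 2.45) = 5.29*x^3 - 5.85*x^2 + 1.78*x + 0.21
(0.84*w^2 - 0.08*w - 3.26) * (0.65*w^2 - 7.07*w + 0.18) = 0.546*w^4 - 5.9908*w^3 - 1.4022*w^2 + 23.0338*w - 0.5868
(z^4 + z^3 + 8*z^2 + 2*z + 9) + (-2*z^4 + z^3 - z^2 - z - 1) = -z^4 + 2*z^3 + 7*z^2 + z + 8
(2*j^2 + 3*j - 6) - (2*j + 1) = 2*j^2 + j - 7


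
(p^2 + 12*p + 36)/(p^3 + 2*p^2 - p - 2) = (p^2 + 12*p + 36)/(p^3 + 2*p^2 - p - 2)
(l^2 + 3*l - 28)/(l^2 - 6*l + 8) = (l + 7)/(l - 2)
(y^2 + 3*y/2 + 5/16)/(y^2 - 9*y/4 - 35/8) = (4*y + 1)/(2*(2*y - 7))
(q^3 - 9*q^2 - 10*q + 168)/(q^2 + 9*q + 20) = (q^2 - 13*q + 42)/(q + 5)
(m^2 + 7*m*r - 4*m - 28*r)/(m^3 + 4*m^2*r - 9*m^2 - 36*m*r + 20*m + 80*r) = (m + 7*r)/(m^2 + 4*m*r - 5*m - 20*r)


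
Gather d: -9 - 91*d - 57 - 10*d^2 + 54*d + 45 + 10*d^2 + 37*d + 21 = 0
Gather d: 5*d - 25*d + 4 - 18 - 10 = -20*d - 24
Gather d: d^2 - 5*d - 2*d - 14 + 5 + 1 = d^2 - 7*d - 8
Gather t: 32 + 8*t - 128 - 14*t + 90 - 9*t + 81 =75 - 15*t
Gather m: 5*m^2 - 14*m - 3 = 5*m^2 - 14*m - 3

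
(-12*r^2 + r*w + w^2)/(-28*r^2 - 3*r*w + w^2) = (3*r - w)/(7*r - w)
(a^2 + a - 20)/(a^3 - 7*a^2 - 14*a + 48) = (a^2 + a - 20)/(a^3 - 7*a^2 - 14*a + 48)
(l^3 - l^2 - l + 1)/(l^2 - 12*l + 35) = (l^3 - l^2 - l + 1)/(l^2 - 12*l + 35)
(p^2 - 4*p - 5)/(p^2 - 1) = (p - 5)/(p - 1)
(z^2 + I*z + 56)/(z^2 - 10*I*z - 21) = (z + 8*I)/(z - 3*I)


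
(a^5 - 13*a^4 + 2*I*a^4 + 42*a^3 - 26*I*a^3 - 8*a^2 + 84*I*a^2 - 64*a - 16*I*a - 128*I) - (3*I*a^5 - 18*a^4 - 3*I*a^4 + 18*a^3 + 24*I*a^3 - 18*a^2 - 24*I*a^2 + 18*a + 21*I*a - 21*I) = a^5 - 3*I*a^5 + 5*a^4 + 5*I*a^4 + 24*a^3 - 50*I*a^3 + 10*a^2 + 108*I*a^2 - 82*a - 37*I*a - 107*I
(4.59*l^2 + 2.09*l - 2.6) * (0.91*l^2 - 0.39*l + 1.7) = 4.1769*l^4 + 0.1118*l^3 + 4.6219*l^2 + 4.567*l - 4.42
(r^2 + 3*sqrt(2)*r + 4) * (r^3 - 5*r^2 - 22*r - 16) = r^5 - 5*r^4 + 3*sqrt(2)*r^4 - 15*sqrt(2)*r^3 - 18*r^3 - 66*sqrt(2)*r^2 - 36*r^2 - 88*r - 48*sqrt(2)*r - 64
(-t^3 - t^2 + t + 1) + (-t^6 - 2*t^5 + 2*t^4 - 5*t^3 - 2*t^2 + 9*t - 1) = -t^6 - 2*t^5 + 2*t^4 - 6*t^3 - 3*t^2 + 10*t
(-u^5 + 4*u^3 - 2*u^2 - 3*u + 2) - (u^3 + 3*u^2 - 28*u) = -u^5 + 3*u^3 - 5*u^2 + 25*u + 2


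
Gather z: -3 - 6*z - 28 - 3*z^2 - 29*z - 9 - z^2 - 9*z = -4*z^2 - 44*z - 40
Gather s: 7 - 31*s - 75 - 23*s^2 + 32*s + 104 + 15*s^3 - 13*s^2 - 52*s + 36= 15*s^3 - 36*s^2 - 51*s + 72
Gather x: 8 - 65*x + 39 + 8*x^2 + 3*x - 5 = 8*x^2 - 62*x + 42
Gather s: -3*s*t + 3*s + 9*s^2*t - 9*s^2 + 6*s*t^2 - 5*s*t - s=s^2*(9*t - 9) + s*(6*t^2 - 8*t + 2)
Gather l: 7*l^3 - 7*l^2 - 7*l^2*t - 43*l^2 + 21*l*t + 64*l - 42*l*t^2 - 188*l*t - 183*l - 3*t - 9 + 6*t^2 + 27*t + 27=7*l^3 + l^2*(-7*t - 50) + l*(-42*t^2 - 167*t - 119) + 6*t^2 + 24*t + 18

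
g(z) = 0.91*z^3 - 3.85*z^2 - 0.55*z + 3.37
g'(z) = 2.73*z^2 - 7.7*z - 0.55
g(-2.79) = -44.83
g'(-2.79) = 42.18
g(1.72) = -4.34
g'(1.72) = -5.72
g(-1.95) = -16.94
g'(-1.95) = 24.85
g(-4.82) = -185.33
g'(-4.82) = 99.99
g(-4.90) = -193.43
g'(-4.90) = 102.73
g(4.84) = 13.70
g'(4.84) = 26.13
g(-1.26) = -3.87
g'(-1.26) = 13.49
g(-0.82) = 0.73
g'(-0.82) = 7.60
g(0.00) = 3.37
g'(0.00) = -0.55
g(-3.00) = -54.20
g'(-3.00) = 47.12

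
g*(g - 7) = g^2 - 7*g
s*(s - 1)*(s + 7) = s^3 + 6*s^2 - 7*s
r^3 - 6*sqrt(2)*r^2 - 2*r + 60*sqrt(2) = (r - 5*sqrt(2))*(r - 3*sqrt(2))*(r + 2*sqrt(2))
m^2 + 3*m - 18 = (m - 3)*(m + 6)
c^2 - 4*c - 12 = (c - 6)*(c + 2)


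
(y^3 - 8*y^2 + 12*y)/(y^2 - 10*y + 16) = y*(y - 6)/(y - 8)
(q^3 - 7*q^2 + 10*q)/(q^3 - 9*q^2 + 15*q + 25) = q*(q - 2)/(q^2 - 4*q - 5)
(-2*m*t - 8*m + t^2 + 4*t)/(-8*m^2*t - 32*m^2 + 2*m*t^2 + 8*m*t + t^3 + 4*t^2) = 1/(4*m + t)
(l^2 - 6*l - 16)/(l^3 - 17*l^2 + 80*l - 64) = (l + 2)/(l^2 - 9*l + 8)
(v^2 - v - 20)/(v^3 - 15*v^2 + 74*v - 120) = (v + 4)/(v^2 - 10*v + 24)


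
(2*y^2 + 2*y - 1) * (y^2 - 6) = 2*y^4 + 2*y^3 - 13*y^2 - 12*y + 6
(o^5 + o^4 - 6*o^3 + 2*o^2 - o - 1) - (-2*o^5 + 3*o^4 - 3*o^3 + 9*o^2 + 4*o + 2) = 3*o^5 - 2*o^4 - 3*o^3 - 7*o^2 - 5*o - 3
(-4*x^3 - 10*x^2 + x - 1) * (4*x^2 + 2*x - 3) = -16*x^5 - 48*x^4 - 4*x^3 + 28*x^2 - 5*x + 3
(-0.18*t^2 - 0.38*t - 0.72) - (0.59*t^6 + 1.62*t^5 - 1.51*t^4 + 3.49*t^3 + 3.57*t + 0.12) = -0.59*t^6 - 1.62*t^5 + 1.51*t^4 - 3.49*t^3 - 0.18*t^2 - 3.95*t - 0.84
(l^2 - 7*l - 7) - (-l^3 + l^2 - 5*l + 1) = l^3 - 2*l - 8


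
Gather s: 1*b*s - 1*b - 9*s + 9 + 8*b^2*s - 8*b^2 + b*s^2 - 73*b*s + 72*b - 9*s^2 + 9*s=-8*b^2 + 71*b + s^2*(b - 9) + s*(8*b^2 - 72*b) + 9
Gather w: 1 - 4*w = 1 - 4*w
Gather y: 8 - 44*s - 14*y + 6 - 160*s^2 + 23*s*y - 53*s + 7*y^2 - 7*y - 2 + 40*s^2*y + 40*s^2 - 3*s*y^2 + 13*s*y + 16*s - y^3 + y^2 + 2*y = -120*s^2 - 81*s - y^3 + y^2*(8 - 3*s) + y*(40*s^2 + 36*s - 19) + 12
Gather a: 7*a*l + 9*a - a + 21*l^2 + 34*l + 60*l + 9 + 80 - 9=a*(7*l + 8) + 21*l^2 + 94*l + 80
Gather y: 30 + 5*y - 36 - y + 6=4*y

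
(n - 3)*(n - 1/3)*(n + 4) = n^3 + 2*n^2/3 - 37*n/3 + 4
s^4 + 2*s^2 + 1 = (s - I)*(s + I)*(-I*s + 1)*(I*s + 1)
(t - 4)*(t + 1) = t^2 - 3*t - 4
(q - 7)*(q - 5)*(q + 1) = q^3 - 11*q^2 + 23*q + 35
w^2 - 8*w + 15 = (w - 5)*(w - 3)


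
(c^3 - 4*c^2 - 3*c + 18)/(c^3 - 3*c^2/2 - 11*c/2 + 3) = 2*(c - 3)/(2*c - 1)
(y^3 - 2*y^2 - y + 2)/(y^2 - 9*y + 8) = (y^2 - y - 2)/(y - 8)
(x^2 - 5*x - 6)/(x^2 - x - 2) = (x - 6)/(x - 2)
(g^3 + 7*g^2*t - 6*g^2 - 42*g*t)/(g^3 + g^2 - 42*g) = (g + 7*t)/(g + 7)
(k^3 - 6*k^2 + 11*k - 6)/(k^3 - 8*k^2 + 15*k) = (k^2 - 3*k + 2)/(k*(k - 5))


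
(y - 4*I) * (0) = 0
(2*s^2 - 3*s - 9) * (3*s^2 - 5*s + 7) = 6*s^4 - 19*s^3 + 2*s^2 + 24*s - 63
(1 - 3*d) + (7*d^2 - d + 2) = 7*d^2 - 4*d + 3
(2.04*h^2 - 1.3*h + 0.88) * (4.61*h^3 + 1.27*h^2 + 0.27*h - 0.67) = 9.4044*h^5 - 3.4022*h^4 + 2.9566*h^3 - 0.6002*h^2 + 1.1086*h - 0.5896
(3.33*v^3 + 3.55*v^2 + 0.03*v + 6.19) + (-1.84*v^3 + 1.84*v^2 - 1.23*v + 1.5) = 1.49*v^3 + 5.39*v^2 - 1.2*v + 7.69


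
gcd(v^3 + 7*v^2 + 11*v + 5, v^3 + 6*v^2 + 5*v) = v^2 + 6*v + 5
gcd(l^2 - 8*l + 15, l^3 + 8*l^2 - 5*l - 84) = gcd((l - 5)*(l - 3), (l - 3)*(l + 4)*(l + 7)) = l - 3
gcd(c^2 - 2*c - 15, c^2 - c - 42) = 1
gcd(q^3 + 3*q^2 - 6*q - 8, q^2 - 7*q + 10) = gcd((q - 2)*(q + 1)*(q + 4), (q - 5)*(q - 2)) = q - 2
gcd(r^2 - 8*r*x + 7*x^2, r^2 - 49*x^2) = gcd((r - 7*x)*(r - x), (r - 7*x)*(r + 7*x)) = -r + 7*x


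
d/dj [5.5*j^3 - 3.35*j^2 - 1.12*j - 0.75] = 16.5*j^2 - 6.7*j - 1.12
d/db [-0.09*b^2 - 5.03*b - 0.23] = -0.18*b - 5.03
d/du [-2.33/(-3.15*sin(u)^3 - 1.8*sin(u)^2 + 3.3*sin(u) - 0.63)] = (-22.0185*sin(u)^2 - 8.388*sin(u) + 7.689)*cos(u)/(3.15*sin(u)^3 + 1.8*sin(u)^2 - 3.3*sin(u) + 0.63)^2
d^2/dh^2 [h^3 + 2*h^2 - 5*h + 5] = 6*h + 4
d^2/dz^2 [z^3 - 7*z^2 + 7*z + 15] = 6*z - 14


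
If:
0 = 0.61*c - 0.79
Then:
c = 1.30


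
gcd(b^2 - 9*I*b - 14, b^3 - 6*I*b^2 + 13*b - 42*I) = b^2 - 9*I*b - 14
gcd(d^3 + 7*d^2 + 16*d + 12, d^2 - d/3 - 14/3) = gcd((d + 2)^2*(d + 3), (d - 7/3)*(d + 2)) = d + 2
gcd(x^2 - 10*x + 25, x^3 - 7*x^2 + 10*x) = x - 5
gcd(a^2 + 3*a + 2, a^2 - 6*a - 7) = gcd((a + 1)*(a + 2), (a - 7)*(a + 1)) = a + 1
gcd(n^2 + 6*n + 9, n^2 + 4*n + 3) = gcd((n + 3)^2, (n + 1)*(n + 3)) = n + 3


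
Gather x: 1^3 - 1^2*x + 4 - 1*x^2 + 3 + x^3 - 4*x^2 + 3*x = x^3 - 5*x^2 + 2*x + 8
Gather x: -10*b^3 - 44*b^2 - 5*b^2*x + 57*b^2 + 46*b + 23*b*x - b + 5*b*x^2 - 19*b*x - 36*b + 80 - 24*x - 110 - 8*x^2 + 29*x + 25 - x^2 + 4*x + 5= -10*b^3 + 13*b^2 + 9*b + x^2*(5*b - 9) + x*(-5*b^2 + 4*b + 9)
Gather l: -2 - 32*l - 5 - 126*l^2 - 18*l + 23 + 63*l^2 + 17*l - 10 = -63*l^2 - 33*l + 6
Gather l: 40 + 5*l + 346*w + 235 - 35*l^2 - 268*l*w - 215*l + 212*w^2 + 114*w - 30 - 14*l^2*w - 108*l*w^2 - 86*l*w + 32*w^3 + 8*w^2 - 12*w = l^2*(-14*w - 35) + l*(-108*w^2 - 354*w - 210) + 32*w^3 + 220*w^2 + 448*w + 245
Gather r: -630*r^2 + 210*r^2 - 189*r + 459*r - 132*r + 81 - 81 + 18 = -420*r^2 + 138*r + 18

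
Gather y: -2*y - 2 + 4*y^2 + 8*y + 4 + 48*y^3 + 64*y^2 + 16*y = 48*y^3 + 68*y^2 + 22*y + 2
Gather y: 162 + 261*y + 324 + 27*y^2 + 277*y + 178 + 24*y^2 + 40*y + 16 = 51*y^2 + 578*y + 680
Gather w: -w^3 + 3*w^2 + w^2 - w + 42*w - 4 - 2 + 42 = -w^3 + 4*w^2 + 41*w + 36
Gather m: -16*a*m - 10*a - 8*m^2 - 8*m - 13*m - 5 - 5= -10*a - 8*m^2 + m*(-16*a - 21) - 10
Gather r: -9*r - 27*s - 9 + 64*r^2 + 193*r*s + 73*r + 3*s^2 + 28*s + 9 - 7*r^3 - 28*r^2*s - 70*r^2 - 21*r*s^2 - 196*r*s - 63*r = -7*r^3 + r^2*(-28*s - 6) + r*(-21*s^2 - 3*s + 1) + 3*s^2 + s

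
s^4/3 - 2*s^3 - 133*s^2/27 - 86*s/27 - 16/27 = (s/3 + 1/3)*(s - 8)*(s + 1/3)*(s + 2/3)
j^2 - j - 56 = (j - 8)*(j + 7)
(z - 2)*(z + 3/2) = z^2 - z/2 - 3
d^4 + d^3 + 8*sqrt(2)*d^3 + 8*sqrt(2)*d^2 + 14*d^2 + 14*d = d*(d + 1)*(d + sqrt(2))*(d + 7*sqrt(2))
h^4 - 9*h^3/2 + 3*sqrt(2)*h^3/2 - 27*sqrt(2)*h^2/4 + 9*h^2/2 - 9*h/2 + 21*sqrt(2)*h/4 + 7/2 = (h - 7/2)*(h - 1)*(h + sqrt(2)/2)*(h + sqrt(2))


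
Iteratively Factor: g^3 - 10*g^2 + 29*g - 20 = (g - 5)*(g^2 - 5*g + 4) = (g - 5)*(g - 1)*(g - 4)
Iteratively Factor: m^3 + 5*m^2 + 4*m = (m + 1)*(m^2 + 4*m) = m*(m + 1)*(m + 4)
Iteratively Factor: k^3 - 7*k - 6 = (k + 1)*(k^2 - k - 6) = (k - 3)*(k + 1)*(k + 2)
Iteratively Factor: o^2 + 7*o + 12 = (o + 3)*(o + 4)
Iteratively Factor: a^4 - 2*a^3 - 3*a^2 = (a)*(a^3 - 2*a^2 - 3*a) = a*(a - 3)*(a^2 + a) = a^2*(a - 3)*(a + 1)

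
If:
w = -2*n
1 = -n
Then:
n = -1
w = 2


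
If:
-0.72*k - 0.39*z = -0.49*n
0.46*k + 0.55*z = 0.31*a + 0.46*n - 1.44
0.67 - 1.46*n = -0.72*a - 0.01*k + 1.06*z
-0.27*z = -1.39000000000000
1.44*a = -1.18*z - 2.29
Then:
No Solution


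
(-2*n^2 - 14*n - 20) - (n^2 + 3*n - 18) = -3*n^2 - 17*n - 2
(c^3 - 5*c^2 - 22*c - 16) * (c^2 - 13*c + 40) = c^5 - 18*c^4 + 83*c^3 + 70*c^2 - 672*c - 640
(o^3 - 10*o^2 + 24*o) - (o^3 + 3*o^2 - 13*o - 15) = -13*o^2 + 37*o + 15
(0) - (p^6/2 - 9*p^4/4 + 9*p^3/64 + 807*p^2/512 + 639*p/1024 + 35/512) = -p^6/2 + 9*p^4/4 - 9*p^3/64 - 807*p^2/512 - 639*p/1024 - 35/512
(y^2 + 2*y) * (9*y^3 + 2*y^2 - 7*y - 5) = 9*y^5 + 20*y^4 - 3*y^3 - 19*y^2 - 10*y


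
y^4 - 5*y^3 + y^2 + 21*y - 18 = (y - 3)^2*(y - 1)*(y + 2)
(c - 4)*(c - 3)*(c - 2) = c^3 - 9*c^2 + 26*c - 24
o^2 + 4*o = o*(o + 4)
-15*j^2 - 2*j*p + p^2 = (-5*j + p)*(3*j + p)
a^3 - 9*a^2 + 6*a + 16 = (a - 8)*(a - 2)*(a + 1)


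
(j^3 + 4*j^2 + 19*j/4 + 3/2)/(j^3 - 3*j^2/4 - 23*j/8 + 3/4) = 2*(2*j^2 + 5*j + 2)/(4*j^2 - 9*j + 2)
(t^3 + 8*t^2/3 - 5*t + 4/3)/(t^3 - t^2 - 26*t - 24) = (3*t^2 - 4*t + 1)/(3*(t^2 - 5*t - 6))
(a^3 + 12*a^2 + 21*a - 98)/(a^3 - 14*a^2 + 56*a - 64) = (a^2 + 14*a + 49)/(a^2 - 12*a + 32)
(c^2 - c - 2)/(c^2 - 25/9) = 9*(c^2 - c - 2)/(9*c^2 - 25)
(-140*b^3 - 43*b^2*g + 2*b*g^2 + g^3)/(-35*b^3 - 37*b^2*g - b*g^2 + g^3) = (4*b + g)/(b + g)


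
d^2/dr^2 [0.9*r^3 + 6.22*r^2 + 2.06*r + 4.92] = 5.4*r + 12.44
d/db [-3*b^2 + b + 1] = 1 - 6*b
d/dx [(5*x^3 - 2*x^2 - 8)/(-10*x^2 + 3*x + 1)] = (-50*x^4 + 30*x^3 + 9*x^2 - 164*x + 24)/(100*x^4 - 60*x^3 - 11*x^2 + 6*x + 1)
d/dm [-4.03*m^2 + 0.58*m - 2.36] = 0.58 - 8.06*m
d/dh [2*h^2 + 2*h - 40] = 4*h + 2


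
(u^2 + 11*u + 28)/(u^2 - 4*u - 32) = (u + 7)/(u - 8)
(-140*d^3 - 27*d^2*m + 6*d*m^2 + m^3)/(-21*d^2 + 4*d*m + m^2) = (20*d^2 + d*m - m^2)/(3*d - m)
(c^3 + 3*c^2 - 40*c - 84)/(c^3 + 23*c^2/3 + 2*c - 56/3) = 3*(c - 6)/(3*c - 4)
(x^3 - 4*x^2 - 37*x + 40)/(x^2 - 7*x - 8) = (x^2 + 4*x - 5)/(x + 1)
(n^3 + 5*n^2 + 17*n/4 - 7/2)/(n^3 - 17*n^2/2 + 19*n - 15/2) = (n^2 + 11*n/2 + 7)/(n^2 - 8*n + 15)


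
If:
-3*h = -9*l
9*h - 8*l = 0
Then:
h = 0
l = 0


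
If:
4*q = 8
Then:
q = 2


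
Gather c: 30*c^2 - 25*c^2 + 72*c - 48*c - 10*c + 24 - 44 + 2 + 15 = 5*c^2 + 14*c - 3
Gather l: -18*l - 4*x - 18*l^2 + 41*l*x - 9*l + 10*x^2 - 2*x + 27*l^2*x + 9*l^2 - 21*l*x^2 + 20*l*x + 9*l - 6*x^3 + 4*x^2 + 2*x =l^2*(27*x - 9) + l*(-21*x^2 + 61*x - 18) - 6*x^3 + 14*x^2 - 4*x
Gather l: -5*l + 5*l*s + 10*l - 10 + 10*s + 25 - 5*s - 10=l*(5*s + 5) + 5*s + 5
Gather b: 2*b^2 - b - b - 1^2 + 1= 2*b^2 - 2*b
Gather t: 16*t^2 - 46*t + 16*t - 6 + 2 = 16*t^2 - 30*t - 4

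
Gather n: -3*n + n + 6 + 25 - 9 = 22 - 2*n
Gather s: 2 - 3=-1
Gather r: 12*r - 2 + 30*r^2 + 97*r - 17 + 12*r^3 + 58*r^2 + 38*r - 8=12*r^3 + 88*r^2 + 147*r - 27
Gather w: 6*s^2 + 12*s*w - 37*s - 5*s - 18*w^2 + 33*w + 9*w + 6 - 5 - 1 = 6*s^2 - 42*s - 18*w^2 + w*(12*s + 42)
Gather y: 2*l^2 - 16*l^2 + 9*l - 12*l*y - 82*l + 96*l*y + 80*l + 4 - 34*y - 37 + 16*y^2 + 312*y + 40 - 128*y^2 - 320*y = -14*l^2 + 7*l - 112*y^2 + y*(84*l - 42) + 7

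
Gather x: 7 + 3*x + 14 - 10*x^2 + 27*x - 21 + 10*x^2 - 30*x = 0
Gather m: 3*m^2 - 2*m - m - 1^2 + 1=3*m^2 - 3*m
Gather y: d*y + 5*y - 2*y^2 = -2*y^2 + y*(d + 5)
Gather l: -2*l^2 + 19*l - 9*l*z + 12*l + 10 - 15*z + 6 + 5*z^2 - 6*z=-2*l^2 + l*(31 - 9*z) + 5*z^2 - 21*z + 16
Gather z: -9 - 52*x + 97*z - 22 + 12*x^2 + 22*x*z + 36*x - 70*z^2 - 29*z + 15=12*x^2 - 16*x - 70*z^2 + z*(22*x + 68) - 16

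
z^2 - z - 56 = (z - 8)*(z + 7)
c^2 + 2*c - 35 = (c - 5)*(c + 7)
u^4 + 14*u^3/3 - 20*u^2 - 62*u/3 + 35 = (u - 3)*(u - 1)*(u + 5/3)*(u + 7)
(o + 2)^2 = o^2 + 4*o + 4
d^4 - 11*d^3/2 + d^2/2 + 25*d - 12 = (d - 4)*(d - 3)*(d - 1/2)*(d + 2)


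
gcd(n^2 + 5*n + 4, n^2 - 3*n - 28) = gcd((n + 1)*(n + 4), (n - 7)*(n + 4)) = n + 4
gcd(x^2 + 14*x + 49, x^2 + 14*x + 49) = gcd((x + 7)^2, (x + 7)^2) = x^2 + 14*x + 49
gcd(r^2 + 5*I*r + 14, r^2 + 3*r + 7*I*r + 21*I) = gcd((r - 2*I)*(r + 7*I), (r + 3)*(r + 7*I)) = r + 7*I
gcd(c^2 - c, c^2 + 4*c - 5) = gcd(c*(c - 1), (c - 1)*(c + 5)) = c - 1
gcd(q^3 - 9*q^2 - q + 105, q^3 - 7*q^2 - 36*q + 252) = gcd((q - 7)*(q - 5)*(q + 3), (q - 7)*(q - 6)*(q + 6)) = q - 7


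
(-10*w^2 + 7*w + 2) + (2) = -10*w^2 + 7*w + 4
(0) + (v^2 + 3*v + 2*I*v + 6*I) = v^2 + 3*v + 2*I*v + 6*I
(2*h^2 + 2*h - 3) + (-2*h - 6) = 2*h^2 - 9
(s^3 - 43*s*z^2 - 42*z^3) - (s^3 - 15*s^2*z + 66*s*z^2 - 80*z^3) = 15*s^2*z - 109*s*z^2 + 38*z^3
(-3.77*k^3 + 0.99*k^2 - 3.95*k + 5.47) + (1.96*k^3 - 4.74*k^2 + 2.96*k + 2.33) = -1.81*k^3 - 3.75*k^2 - 0.99*k + 7.8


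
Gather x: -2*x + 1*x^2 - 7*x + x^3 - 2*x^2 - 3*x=x^3 - x^2 - 12*x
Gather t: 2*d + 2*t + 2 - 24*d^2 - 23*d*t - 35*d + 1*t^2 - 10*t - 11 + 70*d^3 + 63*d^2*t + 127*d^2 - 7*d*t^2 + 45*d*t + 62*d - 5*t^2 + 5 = 70*d^3 + 103*d^2 + 29*d + t^2*(-7*d - 4) + t*(63*d^2 + 22*d - 8) - 4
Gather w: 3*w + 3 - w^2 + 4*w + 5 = -w^2 + 7*w + 8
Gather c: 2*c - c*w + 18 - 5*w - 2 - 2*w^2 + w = c*(2 - w) - 2*w^2 - 4*w + 16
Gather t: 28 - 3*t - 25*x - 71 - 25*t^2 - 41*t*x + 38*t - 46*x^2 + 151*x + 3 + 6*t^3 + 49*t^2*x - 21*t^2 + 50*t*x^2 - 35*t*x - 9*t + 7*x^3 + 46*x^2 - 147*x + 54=6*t^3 + t^2*(49*x - 46) + t*(50*x^2 - 76*x + 26) + 7*x^3 - 21*x + 14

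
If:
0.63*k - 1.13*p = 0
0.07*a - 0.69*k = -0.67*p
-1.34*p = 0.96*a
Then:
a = 0.00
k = 0.00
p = 0.00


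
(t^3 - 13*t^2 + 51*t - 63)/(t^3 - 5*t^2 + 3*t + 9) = (t - 7)/(t + 1)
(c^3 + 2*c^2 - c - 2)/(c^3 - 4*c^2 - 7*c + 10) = (c + 1)/(c - 5)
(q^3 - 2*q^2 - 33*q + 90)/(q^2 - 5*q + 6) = (q^2 + q - 30)/(q - 2)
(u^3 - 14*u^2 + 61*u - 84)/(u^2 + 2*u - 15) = (u^2 - 11*u + 28)/(u + 5)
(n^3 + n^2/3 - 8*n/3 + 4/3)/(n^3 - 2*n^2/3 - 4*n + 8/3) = (n - 1)/(n - 2)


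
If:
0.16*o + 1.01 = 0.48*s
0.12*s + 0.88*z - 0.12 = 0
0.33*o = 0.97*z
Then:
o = -0.39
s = 1.97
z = -0.13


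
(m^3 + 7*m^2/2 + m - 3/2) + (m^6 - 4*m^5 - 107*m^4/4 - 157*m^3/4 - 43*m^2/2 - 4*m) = m^6 - 4*m^5 - 107*m^4/4 - 153*m^3/4 - 18*m^2 - 3*m - 3/2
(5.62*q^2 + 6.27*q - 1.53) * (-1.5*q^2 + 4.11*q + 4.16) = -8.43*q^4 + 13.6932*q^3 + 51.4439*q^2 + 19.7949*q - 6.3648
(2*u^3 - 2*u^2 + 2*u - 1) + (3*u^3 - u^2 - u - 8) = 5*u^3 - 3*u^2 + u - 9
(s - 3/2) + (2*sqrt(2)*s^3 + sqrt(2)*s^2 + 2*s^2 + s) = 2*sqrt(2)*s^3 + sqrt(2)*s^2 + 2*s^2 + 2*s - 3/2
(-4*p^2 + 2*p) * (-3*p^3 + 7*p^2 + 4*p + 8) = 12*p^5 - 34*p^4 - 2*p^3 - 24*p^2 + 16*p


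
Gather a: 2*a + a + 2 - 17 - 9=3*a - 24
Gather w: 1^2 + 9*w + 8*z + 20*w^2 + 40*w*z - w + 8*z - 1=20*w^2 + w*(40*z + 8) + 16*z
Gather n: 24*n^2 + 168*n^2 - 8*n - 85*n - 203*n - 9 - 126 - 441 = 192*n^2 - 296*n - 576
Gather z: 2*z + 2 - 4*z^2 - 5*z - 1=-4*z^2 - 3*z + 1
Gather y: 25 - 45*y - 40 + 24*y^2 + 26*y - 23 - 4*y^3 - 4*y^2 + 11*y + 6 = -4*y^3 + 20*y^2 - 8*y - 32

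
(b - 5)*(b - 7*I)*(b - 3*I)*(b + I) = b^4 - 5*b^3 - 9*I*b^3 - 11*b^2 + 45*I*b^2 + 55*b - 21*I*b + 105*I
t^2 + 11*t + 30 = (t + 5)*(t + 6)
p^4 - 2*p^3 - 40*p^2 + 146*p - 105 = (p - 5)*(p - 3)*(p - 1)*(p + 7)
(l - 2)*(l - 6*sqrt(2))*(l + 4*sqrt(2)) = l^3 - 2*sqrt(2)*l^2 - 2*l^2 - 48*l + 4*sqrt(2)*l + 96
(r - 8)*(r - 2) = r^2 - 10*r + 16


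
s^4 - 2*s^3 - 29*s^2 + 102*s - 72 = (s - 4)*(s - 3)*(s - 1)*(s + 6)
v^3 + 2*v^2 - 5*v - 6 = (v - 2)*(v + 1)*(v + 3)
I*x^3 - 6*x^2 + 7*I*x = x*(x + 7*I)*(I*x + 1)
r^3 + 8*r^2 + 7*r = r*(r + 1)*(r + 7)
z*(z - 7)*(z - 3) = z^3 - 10*z^2 + 21*z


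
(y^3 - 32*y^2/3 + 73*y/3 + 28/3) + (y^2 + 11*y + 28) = y^3 - 29*y^2/3 + 106*y/3 + 112/3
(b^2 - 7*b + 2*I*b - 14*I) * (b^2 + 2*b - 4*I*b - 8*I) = b^4 - 5*b^3 - 2*I*b^3 - 6*b^2 + 10*I*b^2 - 40*b + 28*I*b - 112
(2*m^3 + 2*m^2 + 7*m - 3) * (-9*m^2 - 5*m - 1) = -18*m^5 - 28*m^4 - 75*m^3 - 10*m^2 + 8*m + 3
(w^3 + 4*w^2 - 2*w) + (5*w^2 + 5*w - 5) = w^3 + 9*w^2 + 3*w - 5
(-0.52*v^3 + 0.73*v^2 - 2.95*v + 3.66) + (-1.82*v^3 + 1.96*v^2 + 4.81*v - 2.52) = -2.34*v^3 + 2.69*v^2 + 1.86*v + 1.14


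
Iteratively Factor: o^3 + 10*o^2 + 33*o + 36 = (o + 4)*(o^2 + 6*o + 9) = (o + 3)*(o + 4)*(o + 3)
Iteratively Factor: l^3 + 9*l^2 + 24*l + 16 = (l + 4)*(l^2 + 5*l + 4) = (l + 1)*(l + 4)*(l + 4)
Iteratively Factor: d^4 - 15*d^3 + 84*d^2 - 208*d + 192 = (d - 4)*(d^3 - 11*d^2 + 40*d - 48) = (d - 4)^2*(d^2 - 7*d + 12) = (d - 4)^2*(d - 3)*(d - 4)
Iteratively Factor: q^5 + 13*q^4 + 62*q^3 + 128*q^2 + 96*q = (q + 4)*(q^4 + 9*q^3 + 26*q^2 + 24*q) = q*(q + 4)*(q^3 + 9*q^2 + 26*q + 24) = q*(q + 4)^2*(q^2 + 5*q + 6) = q*(q + 3)*(q + 4)^2*(q + 2)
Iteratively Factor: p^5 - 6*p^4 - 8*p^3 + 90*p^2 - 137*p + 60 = (p + 4)*(p^4 - 10*p^3 + 32*p^2 - 38*p + 15) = (p - 1)*(p + 4)*(p^3 - 9*p^2 + 23*p - 15) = (p - 5)*(p - 1)*(p + 4)*(p^2 - 4*p + 3) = (p - 5)*(p - 3)*(p - 1)*(p + 4)*(p - 1)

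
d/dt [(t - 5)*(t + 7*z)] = 2*t + 7*z - 5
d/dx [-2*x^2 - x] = -4*x - 1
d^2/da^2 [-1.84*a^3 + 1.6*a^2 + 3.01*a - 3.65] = 3.2 - 11.04*a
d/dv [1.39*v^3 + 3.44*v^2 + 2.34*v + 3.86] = 4.17*v^2 + 6.88*v + 2.34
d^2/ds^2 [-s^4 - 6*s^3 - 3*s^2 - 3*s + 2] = -12*s^2 - 36*s - 6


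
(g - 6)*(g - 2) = g^2 - 8*g + 12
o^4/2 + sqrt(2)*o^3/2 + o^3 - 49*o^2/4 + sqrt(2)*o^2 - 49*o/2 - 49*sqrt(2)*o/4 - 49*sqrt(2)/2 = (o/2 + 1)*(o - 7*sqrt(2)/2)*(o + sqrt(2))*(o + 7*sqrt(2)/2)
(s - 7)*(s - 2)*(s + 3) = s^3 - 6*s^2 - 13*s + 42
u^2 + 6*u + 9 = (u + 3)^2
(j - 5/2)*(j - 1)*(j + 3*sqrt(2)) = j^3 - 7*j^2/2 + 3*sqrt(2)*j^2 - 21*sqrt(2)*j/2 + 5*j/2 + 15*sqrt(2)/2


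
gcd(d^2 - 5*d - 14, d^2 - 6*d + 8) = 1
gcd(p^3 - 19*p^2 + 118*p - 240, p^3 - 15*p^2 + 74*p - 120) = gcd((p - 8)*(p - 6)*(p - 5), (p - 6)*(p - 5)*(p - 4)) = p^2 - 11*p + 30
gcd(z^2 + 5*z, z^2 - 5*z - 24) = 1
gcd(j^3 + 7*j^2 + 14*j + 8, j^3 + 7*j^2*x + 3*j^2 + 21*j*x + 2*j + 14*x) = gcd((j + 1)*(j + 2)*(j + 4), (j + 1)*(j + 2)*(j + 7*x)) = j^2 + 3*j + 2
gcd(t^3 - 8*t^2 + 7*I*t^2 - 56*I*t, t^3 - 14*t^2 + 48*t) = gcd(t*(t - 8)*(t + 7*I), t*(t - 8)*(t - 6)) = t^2 - 8*t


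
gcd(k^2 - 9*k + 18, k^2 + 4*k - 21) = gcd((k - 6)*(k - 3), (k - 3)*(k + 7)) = k - 3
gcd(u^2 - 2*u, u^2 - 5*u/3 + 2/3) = 1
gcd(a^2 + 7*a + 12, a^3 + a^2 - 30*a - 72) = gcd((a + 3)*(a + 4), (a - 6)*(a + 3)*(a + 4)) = a^2 + 7*a + 12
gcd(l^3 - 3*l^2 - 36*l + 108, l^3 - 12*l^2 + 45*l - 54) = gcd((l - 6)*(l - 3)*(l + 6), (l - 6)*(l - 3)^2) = l^2 - 9*l + 18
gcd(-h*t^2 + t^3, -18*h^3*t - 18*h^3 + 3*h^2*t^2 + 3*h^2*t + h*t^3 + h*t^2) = 1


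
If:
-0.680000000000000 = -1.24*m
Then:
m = 0.55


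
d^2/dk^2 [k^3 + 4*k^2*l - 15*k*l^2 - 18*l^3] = 6*k + 8*l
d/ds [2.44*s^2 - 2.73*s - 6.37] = 4.88*s - 2.73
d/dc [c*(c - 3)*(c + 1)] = 3*c^2 - 4*c - 3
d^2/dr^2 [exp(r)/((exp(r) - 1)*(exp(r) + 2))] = (exp(4*r) - exp(3*r) + 12*exp(2*r) + 2*exp(r) + 4)*exp(r)/(exp(6*r) + 3*exp(5*r) - 3*exp(4*r) - 11*exp(3*r) + 6*exp(2*r) + 12*exp(r) - 8)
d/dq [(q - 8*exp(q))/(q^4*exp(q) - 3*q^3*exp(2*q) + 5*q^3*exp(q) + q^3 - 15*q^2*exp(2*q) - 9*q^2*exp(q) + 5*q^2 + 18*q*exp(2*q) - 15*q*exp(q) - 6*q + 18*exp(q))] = ((1 - 8*exp(q))*(q^4*exp(q) - 3*q^3*exp(2*q) + 5*q^3*exp(q) + q^3 - 15*q^2*exp(2*q) - 9*q^2*exp(q) + 5*q^2 + 18*q*exp(2*q) - 15*q*exp(q) - 6*q + 18*exp(q)) - (q - 8*exp(q))*(q^4*exp(q) - 6*q^3*exp(2*q) + 9*q^3*exp(q) - 39*q^2*exp(2*q) + 6*q^2*exp(q) + 3*q^2 + 6*q*exp(2*q) - 33*q*exp(q) + 10*q + 18*exp(2*q) + 3*exp(q) - 6))/(q^4*exp(q) - 3*q^3*exp(2*q) + 5*q^3*exp(q) + q^3 - 15*q^2*exp(2*q) - 9*q^2*exp(q) + 5*q^2 + 18*q*exp(2*q) - 15*q*exp(q) - 6*q + 18*exp(q))^2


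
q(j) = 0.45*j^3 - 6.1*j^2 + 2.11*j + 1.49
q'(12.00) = 50.11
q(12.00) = -73.99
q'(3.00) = -22.34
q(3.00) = -34.93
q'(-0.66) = 10.75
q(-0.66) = -2.69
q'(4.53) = -25.45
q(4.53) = -72.30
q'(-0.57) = 9.50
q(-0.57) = -1.78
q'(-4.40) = 81.93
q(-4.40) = -164.22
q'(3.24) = -23.25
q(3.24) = -40.40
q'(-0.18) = 4.35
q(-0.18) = 0.91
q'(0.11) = 0.78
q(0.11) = 1.65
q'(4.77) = -25.37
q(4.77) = -78.40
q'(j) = 1.35*j^2 - 12.2*j + 2.11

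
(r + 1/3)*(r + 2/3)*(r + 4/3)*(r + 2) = r^4 + 13*r^3/3 + 56*r^2/9 + 92*r/27 + 16/27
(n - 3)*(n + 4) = n^2 + n - 12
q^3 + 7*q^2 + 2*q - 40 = (q - 2)*(q + 4)*(q + 5)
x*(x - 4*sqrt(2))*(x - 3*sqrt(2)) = x^3 - 7*sqrt(2)*x^2 + 24*x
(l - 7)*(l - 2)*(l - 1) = l^3 - 10*l^2 + 23*l - 14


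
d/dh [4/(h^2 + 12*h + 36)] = 8*(-h - 6)/(h^2 + 12*h + 36)^2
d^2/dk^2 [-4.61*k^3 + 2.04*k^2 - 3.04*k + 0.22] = 4.08 - 27.66*k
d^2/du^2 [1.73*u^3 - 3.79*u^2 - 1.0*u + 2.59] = 10.38*u - 7.58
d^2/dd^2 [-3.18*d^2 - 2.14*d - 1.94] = -6.36000000000000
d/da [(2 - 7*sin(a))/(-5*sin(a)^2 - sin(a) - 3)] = (-35*sin(a)^2 + 20*sin(a) + 23)*cos(a)/(5*sin(a)^2 + sin(a) + 3)^2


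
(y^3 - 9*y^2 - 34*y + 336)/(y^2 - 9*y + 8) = (y^2 - y - 42)/(y - 1)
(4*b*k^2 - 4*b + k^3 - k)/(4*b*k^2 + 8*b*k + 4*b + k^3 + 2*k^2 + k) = (k - 1)/(k + 1)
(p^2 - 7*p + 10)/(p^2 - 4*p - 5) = (p - 2)/(p + 1)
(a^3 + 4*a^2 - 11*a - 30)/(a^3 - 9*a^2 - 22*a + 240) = (a^2 - a - 6)/(a^2 - 14*a + 48)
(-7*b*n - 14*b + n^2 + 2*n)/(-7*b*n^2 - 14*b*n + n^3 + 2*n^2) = 1/n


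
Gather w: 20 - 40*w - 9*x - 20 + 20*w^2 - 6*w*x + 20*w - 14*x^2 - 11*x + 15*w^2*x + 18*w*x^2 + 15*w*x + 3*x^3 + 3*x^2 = w^2*(15*x + 20) + w*(18*x^2 + 9*x - 20) + 3*x^3 - 11*x^2 - 20*x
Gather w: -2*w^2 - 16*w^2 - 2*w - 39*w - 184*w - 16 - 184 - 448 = -18*w^2 - 225*w - 648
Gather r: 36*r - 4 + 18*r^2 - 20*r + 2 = 18*r^2 + 16*r - 2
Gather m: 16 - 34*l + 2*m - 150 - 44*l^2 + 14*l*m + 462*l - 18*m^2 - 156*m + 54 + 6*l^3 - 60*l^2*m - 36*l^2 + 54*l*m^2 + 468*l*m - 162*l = 6*l^3 - 80*l^2 + 266*l + m^2*(54*l - 18) + m*(-60*l^2 + 482*l - 154) - 80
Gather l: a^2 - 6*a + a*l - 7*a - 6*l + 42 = a^2 - 13*a + l*(a - 6) + 42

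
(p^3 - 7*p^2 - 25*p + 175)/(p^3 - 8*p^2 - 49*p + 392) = (p^2 - 25)/(p^2 - p - 56)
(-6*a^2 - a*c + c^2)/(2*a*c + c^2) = (-3*a + c)/c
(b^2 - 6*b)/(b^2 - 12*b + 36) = b/(b - 6)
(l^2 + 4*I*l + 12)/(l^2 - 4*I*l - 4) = (l + 6*I)/(l - 2*I)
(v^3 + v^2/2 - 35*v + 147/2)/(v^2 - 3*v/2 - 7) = (v^2 + 4*v - 21)/(v + 2)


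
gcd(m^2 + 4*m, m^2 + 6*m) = m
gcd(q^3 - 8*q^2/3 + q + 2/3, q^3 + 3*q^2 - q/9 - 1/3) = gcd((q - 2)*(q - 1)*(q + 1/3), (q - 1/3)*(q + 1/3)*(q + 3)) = q + 1/3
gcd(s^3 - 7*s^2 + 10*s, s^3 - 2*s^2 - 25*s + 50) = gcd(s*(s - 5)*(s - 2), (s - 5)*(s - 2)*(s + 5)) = s^2 - 7*s + 10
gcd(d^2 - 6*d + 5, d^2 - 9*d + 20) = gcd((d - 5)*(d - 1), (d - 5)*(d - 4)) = d - 5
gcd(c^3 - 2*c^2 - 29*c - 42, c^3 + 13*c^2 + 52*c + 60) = c + 2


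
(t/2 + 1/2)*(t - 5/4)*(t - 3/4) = t^3/2 - t^2/2 - 17*t/32 + 15/32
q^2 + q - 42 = (q - 6)*(q + 7)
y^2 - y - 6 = (y - 3)*(y + 2)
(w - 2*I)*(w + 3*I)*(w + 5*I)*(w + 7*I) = w^4 + 13*I*w^3 - 41*w^2 + 37*I*w - 210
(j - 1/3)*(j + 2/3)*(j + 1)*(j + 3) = j^4 + 13*j^3/3 + 37*j^2/9 + j/9 - 2/3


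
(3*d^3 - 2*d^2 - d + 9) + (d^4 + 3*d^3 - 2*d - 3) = d^4 + 6*d^3 - 2*d^2 - 3*d + 6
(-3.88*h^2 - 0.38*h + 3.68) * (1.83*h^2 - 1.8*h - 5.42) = -7.1004*h^4 + 6.2886*h^3 + 28.448*h^2 - 4.5644*h - 19.9456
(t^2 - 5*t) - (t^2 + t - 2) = 2 - 6*t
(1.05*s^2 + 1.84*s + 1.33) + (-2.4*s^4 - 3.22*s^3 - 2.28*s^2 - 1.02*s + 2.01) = -2.4*s^4 - 3.22*s^3 - 1.23*s^2 + 0.82*s + 3.34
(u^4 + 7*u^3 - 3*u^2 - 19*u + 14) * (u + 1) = u^5 + 8*u^4 + 4*u^3 - 22*u^2 - 5*u + 14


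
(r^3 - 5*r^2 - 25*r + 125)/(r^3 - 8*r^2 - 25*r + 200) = (r - 5)/(r - 8)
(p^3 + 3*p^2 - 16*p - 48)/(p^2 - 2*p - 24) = (p^2 - p - 12)/(p - 6)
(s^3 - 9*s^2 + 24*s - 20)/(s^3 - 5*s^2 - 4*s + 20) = (s - 2)/(s + 2)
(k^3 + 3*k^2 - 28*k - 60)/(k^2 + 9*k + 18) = (k^2 - 3*k - 10)/(k + 3)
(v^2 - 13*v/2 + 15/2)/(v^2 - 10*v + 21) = (2*v^2 - 13*v + 15)/(2*(v^2 - 10*v + 21))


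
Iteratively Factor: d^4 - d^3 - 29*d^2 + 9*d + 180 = (d - 5)*(d^3 + 4*d^2 - 9*d - 36) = (d - 5)*(d + 4)*(d^2 - 9) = (d - 5)*(d + 3)*(d + 4)*(d - 3)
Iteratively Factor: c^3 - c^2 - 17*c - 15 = (c + 3)*(c^2 - 4*c - 5) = (c + 1)*(c + 3)*(c - 5)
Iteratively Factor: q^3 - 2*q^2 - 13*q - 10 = (q - 5)*(q^2 + 3*q + 2) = (q - 5)*(q + 1)*(q + 2)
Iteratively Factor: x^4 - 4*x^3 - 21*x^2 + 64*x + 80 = (x - 4)*(x^3 - 21*x - 20) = (x - 4)*(x + 1)*(x^2 - x - 20) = (x - 5)*(x - 4)*(x + 1)*(x + 4)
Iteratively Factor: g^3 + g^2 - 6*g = (g + 3)*(g^2 - 2*g) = (g - 2)*(g + 3)*(g)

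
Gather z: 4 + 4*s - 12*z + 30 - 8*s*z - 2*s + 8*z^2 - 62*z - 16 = 2*s + 8*z^2 + z*(-8*s - 74) + 18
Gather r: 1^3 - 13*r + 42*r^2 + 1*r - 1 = 42*r^2 - 12*r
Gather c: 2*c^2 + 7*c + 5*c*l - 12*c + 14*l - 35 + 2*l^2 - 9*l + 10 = 2*c^2 + c*(5*l - 5) + 2*l^2 + 5*l - 25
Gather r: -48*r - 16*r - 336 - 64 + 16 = -64*r - 384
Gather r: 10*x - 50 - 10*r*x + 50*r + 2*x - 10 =r*(50 - 10*x) + 12*x - 60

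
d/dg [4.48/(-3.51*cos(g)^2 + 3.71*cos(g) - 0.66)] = (16.6208 - 31.4496*cos(g))*sin(g)/(3.51*cos(g)^2 - 3.71*cos(g) + 0.66)^2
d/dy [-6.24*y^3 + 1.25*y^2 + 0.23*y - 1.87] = -18.72*y^2 + 2.5*y + 0.23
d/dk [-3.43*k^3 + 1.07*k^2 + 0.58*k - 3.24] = -10.29*k^2 + 2.14*k + 0.58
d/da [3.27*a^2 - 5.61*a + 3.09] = 6.54*a - 5.61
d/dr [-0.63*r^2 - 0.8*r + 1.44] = -1.26*r - 0.8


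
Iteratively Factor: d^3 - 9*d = (d + 3)*(d^2 - 3*d) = (d - 3)*(d + 3)*(d)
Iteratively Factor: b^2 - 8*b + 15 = (b - 3)*(b - 5)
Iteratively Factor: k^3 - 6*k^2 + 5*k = (k - 5)*(k^2 - k) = (k - 5)*(k - 1)*(k)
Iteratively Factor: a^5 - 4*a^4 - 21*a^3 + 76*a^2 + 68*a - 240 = (a - 5)*(a^4 + a^3 - 16*a^2 - 4*a + 48) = (a - 5)*(a + 4)*(a^3 - 3*a^2 - 4*a + 12) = (a - 5)*(a - 3)*(a + 4)*(a^2 - 4) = (a - 5)*(a - 3)*(a - 2)*(a + 4)*(a + 2)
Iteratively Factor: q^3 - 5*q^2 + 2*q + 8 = (q - 4)*(q^2 - q - 2) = (q - 4)*(q + 1)*(q - 2)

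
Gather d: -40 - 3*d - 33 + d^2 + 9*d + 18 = d^2 + 6*d - 55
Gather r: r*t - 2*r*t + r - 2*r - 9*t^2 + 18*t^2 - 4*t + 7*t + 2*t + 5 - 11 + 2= r*(-t - 1) + 9*t^2 + 5*t - 4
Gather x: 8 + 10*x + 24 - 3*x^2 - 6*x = -3*x^2 + 4*x + 32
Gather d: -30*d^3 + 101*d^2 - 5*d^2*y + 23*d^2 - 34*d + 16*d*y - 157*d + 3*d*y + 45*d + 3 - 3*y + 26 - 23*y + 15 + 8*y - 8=-30*d^3 + d^2*(124 - 5*y) + d*(19*y - 146) - 18*y + 36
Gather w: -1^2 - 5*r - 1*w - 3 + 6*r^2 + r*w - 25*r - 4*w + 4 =6*r^2 - 30*r + w*(r - 5)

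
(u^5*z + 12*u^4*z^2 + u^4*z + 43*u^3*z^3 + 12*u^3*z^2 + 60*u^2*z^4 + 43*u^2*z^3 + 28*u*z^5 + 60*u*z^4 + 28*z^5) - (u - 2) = u^5*z + 12*u^4*z^2 + u^4*z + 43*u^3*z^3 + 12*u^3*z^2 + 60*u^2*z^4 + 43*u^2*z^3 + 28*u*z^5 + 60*u*z^4 - u + 28*z^5 + 2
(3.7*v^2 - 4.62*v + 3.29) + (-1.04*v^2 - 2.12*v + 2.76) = 2.66*v^2 - 6.74*v + 6.05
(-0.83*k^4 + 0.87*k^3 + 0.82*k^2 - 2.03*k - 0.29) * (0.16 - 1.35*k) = 1.1205*k^5 - 1.3073*k^4 - 0.9678*k^3 + 2.8717*k^2 + 0.0667*k - 0.0464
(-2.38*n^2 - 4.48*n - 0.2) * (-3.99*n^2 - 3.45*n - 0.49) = 9.4962*n^4 + 26.0862*n^3 + 17.4202*n^2 + 2.8852*n + 0.098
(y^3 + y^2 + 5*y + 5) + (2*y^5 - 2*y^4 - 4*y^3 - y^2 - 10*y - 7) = 2*y^5 - 2*y^4 - 3*y^3 - 5*y - 2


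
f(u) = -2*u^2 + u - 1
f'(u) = 1 - 4*u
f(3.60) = -23.32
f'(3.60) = -13.40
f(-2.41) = -15.03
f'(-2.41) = 10.64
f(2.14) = -8.02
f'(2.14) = -7.56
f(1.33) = -3.21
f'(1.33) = -4.32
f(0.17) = -0.89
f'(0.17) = 0.32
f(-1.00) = -4.00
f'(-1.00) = 5.00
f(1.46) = -3.80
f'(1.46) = -4.84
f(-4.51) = -46.19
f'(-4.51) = 19.04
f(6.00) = -67.00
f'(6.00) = -23.00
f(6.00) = -67.00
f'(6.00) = -23.00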